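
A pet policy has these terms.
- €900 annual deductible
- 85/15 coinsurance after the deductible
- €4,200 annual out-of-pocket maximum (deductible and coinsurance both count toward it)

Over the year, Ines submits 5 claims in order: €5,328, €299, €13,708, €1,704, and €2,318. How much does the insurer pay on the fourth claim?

#1 (€5,328): €900 to deductible, leaving €4,428; coinsurance €4,428 × 15% = €664.20. Owner owes €1,564.20 (running OOP €1,564.20). Insurer: €5,328 − €1,564.20 = €3,763.80.
#2 (€299): deductible met; 15% of €299 = €44.85. Owner owes €44.85 (running OOP €1,609.05). Insurer: €299 − €44.85 = €254.15.
#3 (€13,708): deductible already satisfied, so owner's share is 15% × €13,708 = €2,056.20. Owner owes €2,056.20 (running OOP €3,665.25). Insurer: €13,708 − €2,056.20 = €11,651.80.
#4 (€1,704): deductible already satisfied, so owner's share is 15% × €1,704 = €255.60. Cost to owner: €255.60. OOP to date €3,920.85. Insurer: €1,704 − €255.60 = €1,448.40.

€1,448.40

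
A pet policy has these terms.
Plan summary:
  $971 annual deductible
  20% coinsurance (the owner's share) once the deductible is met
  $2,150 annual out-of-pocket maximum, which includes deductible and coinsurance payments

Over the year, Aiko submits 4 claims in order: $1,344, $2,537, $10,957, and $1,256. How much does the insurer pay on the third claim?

$10,360

Bill 1, $1,344: deductible takes $971, $373 remains; coinsurance $373 × 20% = $74.60. Owner pays $1,045.60; OOP now $1,045.60. Plan pays $1,344 − $1,045.60 = $298.40.
Bill 2, $2,537: 20% coinsurance on $2,537 = $507.40. Cost to owner: $507.40. OOP to date $1,553. Plan pays $2,537 − $507.40 = $2,029.60.
Bill 3, $10,957: deductible already satisfied, so owner's share is 20% × $10,957 = $2,191.40. OOP would hit $3,744.40 > $2,150, so the cap limits the owner to $2,150 − $1,553 = $597. Plan pays $10,957 − $597 = $10,360.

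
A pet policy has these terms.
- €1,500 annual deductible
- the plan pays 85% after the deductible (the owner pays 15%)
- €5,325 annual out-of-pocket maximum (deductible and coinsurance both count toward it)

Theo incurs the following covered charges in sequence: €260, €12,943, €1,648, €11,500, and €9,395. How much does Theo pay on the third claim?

€247.20

#1 (€260): entire amount goes to the deductible. Owner owes €260 (running OOP €260).
#2 (€12,943): €1,240 to deductible, leaving €11,703; 15% of €11,703 = €1,755.45. Owner pays €2,995.45; OOP now €3,255.45.
#3 (€1,648): deductible already satisfied, so owner's share is 15% × €1,648 = €247.20. Owner pays €247.20; OOP now €3,502.65.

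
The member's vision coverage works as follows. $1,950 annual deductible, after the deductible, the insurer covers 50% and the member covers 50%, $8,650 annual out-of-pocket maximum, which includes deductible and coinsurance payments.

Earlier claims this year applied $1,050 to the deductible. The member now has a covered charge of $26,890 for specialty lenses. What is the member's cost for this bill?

Remaining deductible: $1,950 − $1,050 = $900.
The remaining $25,990 (= $26,890 − $900) moves to coinsurance.
50% of $25,990 = $12,995 falls to the member.
That puts the member's cost at $900 + $12,995 = $13,895 before any cap.
That would bring total out-of-pocket to $14,945, past the $8,650 cap. The member is capped at $8,650 − $1,050 = $7,600 on this claim.

$7,600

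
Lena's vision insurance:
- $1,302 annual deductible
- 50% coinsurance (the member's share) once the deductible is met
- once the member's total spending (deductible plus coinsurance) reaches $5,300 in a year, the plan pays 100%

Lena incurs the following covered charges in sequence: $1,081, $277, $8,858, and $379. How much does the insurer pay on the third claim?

Claim 1 — $1,081: entire amount goes to the deductible. Member owes $1,081 (running OOP $1,081). Plan pays $1,081 − $1,081 = $0.
Claim 2 — $277: deductible takes $221, $56 remains; 50% of $56 = $28. Member owes $249 (running OOP $1,330). Insurer: $277 − $249 = $28.
Claim 3 — $8,858: 50% coinsurance on $8,858 = $4,429. OOP would hit $5,759 > $5,300, so the cap limits the member to $5,300 − $1,330 = $3,970. Insurer: $8,858 − $3,970 = $4,888.

$4,888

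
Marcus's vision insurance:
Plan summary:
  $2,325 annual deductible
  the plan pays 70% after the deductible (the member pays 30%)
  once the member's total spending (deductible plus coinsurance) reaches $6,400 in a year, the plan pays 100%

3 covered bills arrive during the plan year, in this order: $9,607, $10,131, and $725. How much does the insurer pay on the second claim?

$8,240.60

Claim 1 ($9,607): deductible takes $2,325, $7,282 remains; 30% of $7,282 = $2,184.60. Member pays $4,509.60; OOP now $4,509.60. Insurer: $9,607 − $4,509.60 = $5,097.40.
Claim 2 ($10,131): 30% coinsurance on $10,131 = $3,039.30. That would push OOP to $7,548.90, over the $6,400 cap, so member pays $6,400 − $4,509.60 = $1,890.40. Insurer: $10,131 − $1,890.40 = $8,240.60.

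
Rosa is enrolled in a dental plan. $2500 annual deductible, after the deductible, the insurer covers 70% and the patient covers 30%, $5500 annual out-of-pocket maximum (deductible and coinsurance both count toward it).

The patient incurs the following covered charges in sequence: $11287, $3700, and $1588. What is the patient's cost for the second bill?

$363.90

#1 ($11287): $2500 finishes the deductible; $8787 goes to coinsurance; 30% of $8787 = $2636.10. Patient pays $5136.10; OOP now $5136.10.
#2 ($3700): 30% coinsurance on $3700 = $1110. OOP would hit $6246.10 > $5500, so the cap limits the patient to $5500 − $5136.10 = $363.90.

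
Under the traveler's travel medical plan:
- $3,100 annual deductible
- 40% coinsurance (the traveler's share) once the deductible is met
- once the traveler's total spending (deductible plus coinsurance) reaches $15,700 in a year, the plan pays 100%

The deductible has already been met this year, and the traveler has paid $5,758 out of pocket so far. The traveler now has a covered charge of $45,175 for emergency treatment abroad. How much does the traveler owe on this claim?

The deductible is already satisfied, so the full bill goes to coinsurance.
Traveler's 40% share of $45,175 is $18,070.
Year-to-date out-of-pocket would reach $5,758 + $18,070 = $23,828, above the $15,700 maximum, so the traveler pays only $15,700 − $5,758 = $9,942.

$9,942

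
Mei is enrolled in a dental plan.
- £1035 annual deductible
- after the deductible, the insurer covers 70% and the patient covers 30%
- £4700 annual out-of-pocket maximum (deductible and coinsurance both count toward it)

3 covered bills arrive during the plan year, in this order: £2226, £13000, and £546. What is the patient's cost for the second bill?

£3307.70

Bill 1, £2226: £1035 to deductible, leaving £1191; patient's 30% is £357.30. Patient owes £1392.30 (running OOP £1392.30).
Bill 2, £13000: deductible met; 30% of £13000 = £3900. OOP would hit £5292.30 > £4700, so the cap limits the patient to £4700 − £1392.30 = £3307.70.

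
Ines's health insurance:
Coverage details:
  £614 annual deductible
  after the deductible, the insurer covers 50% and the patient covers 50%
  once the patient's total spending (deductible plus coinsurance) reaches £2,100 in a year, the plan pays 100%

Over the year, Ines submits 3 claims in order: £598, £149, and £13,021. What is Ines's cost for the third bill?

£1,419.50

Bill 1, £598: fully absorbed by the deductible. Patient owes £598 (running OOP £598).
Bill 2, £149: £16 to deductible, leaving £133; 50% of £133 = £66.50. Cost to patient: £82.50. OOP to date £680.50.
Bill 3, £13,021: 50% coinsurance on £13,021 = £6,510.50. Adding that to £680.50 gives £7,191, past the £2,100 cap; patient pays only £2,100 − £680.50 = £1,419.50.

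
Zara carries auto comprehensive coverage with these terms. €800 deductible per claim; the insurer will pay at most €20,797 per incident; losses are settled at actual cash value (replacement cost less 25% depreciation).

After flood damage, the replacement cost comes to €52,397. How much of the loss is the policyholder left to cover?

Actual cash value after 25% depreciation: €52,397 × 75% = €39,297.75.
Less the €800 deductible: €39,297.75 − €800 = €38,497.75.
Since €38,497.75 > €20,797, the payout is capped at €20,797.
Out of pocket: €52,397 − €20,797 = €31,600.

€31,600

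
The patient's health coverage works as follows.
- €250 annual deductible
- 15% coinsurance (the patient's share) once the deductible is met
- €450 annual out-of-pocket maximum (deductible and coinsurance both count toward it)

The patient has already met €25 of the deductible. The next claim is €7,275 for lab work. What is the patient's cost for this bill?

Deductible still to meet: €250 − €25 = €225.
The remaining €7,050 (= €7,275 − €225) moves to coinsurance.
Patient's 15% share of €7,050 is €1,057.50.
That puts the patient's cost at €225 + €1,057.50 = €1,282.50 before any cap.
That would bring total out-of-pocket to €1,307.50, past the €450 cap. The patient is capped at €450 − €25 = €425 on this claim.

€425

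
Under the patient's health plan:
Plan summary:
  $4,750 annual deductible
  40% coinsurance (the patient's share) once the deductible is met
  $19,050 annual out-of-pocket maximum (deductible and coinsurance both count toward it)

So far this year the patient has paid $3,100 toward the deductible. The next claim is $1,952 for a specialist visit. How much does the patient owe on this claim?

$1,770.80

$3,100 of the $4,750 deductible is already met, leaving $1,650.
After the $1,650 deductible portion, $1,952 − $1,650 = $302 is subject to coinsurance.
40% of $302 = $120.80 falls to the patient.
Patient responsibility before any cap: $1,650 + $120.80 = $1,770.80.
Cumulative spending $3,100 + $1,770.80 = $4,870.80 stays under the $19,050 maximum.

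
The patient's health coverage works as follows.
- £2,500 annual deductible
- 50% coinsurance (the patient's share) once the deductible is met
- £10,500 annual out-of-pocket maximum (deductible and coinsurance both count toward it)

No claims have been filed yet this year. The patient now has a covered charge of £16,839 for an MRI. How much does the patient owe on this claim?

The full £2,500 deductible is still open; £2,500 of this bill applies to it.
The remaining £14,339 (= £16,839 − £2,500) moves to coinsurance.
Patient's 50% share of £14,339 is £7,169.50.
So the patient owes £2,500 + £7,169.50 = £9,669.50 before any cap.
Year-to-date out-of-pocket becomes £0 + £9,669.50 = £9,669.50, still under the £10,500 maximum, so no cap applies.

£9,669.50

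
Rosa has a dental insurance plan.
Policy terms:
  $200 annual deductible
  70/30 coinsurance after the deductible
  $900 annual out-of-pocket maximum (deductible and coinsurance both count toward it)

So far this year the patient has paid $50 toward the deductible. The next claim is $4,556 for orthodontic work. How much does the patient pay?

Deductible still to meet: $200 − $50 = $150.
That leaves $4,556 − $150 = $4,406 for coinsurance.
30% of $4,406 = $1,321.80 falls to the patient.
That puts the patient's cost at $150 + $1,321.80 = $1,471.80 before any cap.
Adding $1,471.80 to the $50 already spent would give $1,521.80, which exceeds the $900 cap; the patient pays just $900 − $50 = $850.

$850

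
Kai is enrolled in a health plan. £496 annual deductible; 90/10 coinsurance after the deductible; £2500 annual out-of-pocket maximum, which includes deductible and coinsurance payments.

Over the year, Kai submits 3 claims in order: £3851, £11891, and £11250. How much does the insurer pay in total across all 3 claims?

Bill 1, £3851: £496 finishes the deductible; £3355 goes to coinsurance; coinsurance £3355 × 10% = £335.50. Patient pays £831.50; OOP now £831.50. Plan pays £3851 − £831.50 = £3019.50.
Bill 2, £11891: deductible met; 10% of £11891 = £1189.10. Patient pays £1189.10; OOP now £2020.60. Insurer: £11891 − £1189.10 = £10701.90.
Bill 3, £11250: deductible met; 10% of £11250 = £1125. That would push OOP to £3145.60, over the £2500 cap, so patient pays £2500 − £2020.60 = £479.40. Plan pays £11250 − £479.40 = £10770.60.
Insurer total: £3019.50 + £10701.90 + £10770.60 = £24492.

£24492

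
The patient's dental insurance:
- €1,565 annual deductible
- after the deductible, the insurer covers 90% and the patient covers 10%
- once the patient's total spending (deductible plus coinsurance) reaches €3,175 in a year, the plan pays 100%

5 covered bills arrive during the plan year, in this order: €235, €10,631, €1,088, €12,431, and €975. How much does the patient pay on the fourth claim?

Bill 1, €235: entire amount goes to the deductible. Patient pays €235; OOP now €235.
Bill 2, €10,631: €1,330 to deductible, leaving €9,301; coinsurance €9,301 × 10% = €930.10. Cost to patient: €2,260.10. OOP to date €2,495.10.
Bill 3, €1,088: deductible already satisfied, so patient's share is 10% × €1,088 = €108.80. Patient owes €108.80 (running OOP €2,603.90).
Bill 4, €12,431: deductible already satisfied, so patient's share is 10% × €12,431 = €1,243.10. OOP would hit €3,847 > €3,175, so the cap limits the patient to €3,175 − €2,603.90 = €571.10.

€571.10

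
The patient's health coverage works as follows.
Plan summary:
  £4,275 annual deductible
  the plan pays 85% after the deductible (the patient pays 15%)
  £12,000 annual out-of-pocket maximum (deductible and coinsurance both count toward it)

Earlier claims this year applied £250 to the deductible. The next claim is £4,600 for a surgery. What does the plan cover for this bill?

£488.75

Remaining deductible: £4,275 − £250 = £4,025.
The remaining £575 (= £4,600 − £4,025) moves to coinsurance.
15% of £575 = £86.25 falls to the patient.
Patient responsibility before any cap: £4,025 + £86.25 = £4,111.25.
Cumulative spending £250 + £4,111.25 = £4,361.25 stays under the £12,000 maximum.
The insurer covers the remainder: £4,600 − £4,111.25 = £488.75.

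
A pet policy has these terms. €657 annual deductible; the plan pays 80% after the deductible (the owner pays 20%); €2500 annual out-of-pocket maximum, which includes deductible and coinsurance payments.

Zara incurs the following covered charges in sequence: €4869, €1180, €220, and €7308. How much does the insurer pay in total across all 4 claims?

#1 (€4869): €657 to deductible, leaving €4212; owner's 20% is €842.40. Owner pays €1499.40; OOP now €1499.40. Plan pays €4869 − €1499.40 = €3369.60.
#2 (€1180): 20% coinsurance on €1180 = €236. Cost to owner: €236. OOP to date €1735.40. Insurer: €1180 − €236 = €944.
#3 (€220): deductible met; 20% of €220 = €44. Cost to owner: €44. OOP to date €1779.40. Insurer: €220 − €44 = €176.
#4 (€7308): 20% coinsurance on €7308 = €1461.60. OOP would hit €3241 > €2500, so the cap limits the owner to €2500 − €1779.40 = €720.60. Plan pays €7308 − €720.60 = €6587.40.
Insurer total = bills − owner's total = €13577 − €2500 = €11077.

€11077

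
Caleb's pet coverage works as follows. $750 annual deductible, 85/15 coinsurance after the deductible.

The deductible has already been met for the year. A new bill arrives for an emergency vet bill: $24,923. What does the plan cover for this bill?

With the deductible met, the entire $24,923 is subject to coinsurance.
Coinsurance: $24,923 × 15% = $3,738.45.
Insurer pays the balance: $24,923 − $3,738.45 = $21,184.55.

$21,184.55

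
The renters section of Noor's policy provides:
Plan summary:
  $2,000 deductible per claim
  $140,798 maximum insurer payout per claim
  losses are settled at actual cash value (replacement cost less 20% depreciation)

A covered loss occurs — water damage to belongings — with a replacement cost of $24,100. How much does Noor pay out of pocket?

$6,820

Actual cash value after 20% depreciation: $24,100 × 80% = $19,280.
Subtract the deductible: $19,280 − $2,000 = $17,280.
$17,280 is within the $140,798 limit, so the insurer pays $17,280.
Tenant's share is the uncovered remainder: $24,100 − $17,280 = $6,820.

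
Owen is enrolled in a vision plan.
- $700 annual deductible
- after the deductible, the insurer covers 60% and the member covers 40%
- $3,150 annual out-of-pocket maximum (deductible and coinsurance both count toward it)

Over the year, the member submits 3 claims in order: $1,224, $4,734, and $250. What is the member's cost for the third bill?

$100

#1 ($1,224): deductible takes $700, $524 remains; coinsurance $524 × 40% = $209.60. Member owes $909.60 (running OOP $909.60).
#2 ($4,734): deductible already satisfied, so member's share is 40% × $4,734 = $1,893.60. Member pays $1,893.60; OOP now $2,803.20.
#3 ($250): 40% coinsurance on $250 = $100. Member pays $100; OOP now $2,903.20.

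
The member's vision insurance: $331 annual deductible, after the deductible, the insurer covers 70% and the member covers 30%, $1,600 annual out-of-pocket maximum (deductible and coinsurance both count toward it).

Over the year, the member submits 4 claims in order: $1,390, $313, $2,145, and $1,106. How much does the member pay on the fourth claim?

Bill 1, $1,390: $331 to deductible, leaving $1,059; coinsurance $1,059 × 30% = $317.70. Member pays $648.70; OOP now $648.70.
Bill 2, $313: deductible met; 30% of $313 = $93.90. Member pays $93.90; OOP now $742.60.
Bill 3, $2,145: 30% coinsurance on $2,145 = $643.50. Cost to member: $643.50. OOP to date $1,386.10.
Bill 4, $1,106: 30% coinsurance on $1,106 = $331.80. That would push OOP to $1,717.90, over the $1,600 cap, so member pays $1,600 − $1,386.10 = $213.90.

$213.90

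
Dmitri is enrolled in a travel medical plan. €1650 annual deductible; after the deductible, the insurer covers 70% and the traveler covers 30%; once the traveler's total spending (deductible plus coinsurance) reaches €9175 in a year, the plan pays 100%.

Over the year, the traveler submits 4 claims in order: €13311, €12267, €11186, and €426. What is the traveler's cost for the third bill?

Bill 1, €13311: deductible takes €1650, €11661 remains; 30% of €11661 = €3498.30. Traveler pays €5148.30; OOP now €5148.30.
Bill 2, €12267: deductible already satisfied, so traveler's share is 30% × €12267 = €3680.10. Cost to traveler: €3680.10. OOP to date €8828.40.
Bill 3, €11186: 30% coinsurance on €11186 = €3355.80. That would push OOP to €12184.20, over the €9175 cap, so traveler pays €9175 − €8828.40 = €346.60.

€346.60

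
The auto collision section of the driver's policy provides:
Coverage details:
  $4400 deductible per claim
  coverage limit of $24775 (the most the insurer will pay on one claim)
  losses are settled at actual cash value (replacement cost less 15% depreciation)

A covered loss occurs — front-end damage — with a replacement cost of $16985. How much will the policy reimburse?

$10037.25

Actual cash value after 15% depreciation: $16985 × 85% = $14437.25.
Less the $4400 deductible: $14437.25 − $4400 = $10037.25.
$10037.25 ≤ $24775, so the limit doesn't bind; insurer pays $10037.25.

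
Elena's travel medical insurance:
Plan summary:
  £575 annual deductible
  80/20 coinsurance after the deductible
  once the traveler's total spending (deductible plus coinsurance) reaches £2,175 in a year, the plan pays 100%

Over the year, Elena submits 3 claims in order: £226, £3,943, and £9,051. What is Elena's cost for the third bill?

£881.20

#1 (£226): entire amount goes to the deductible. Cost to traveler: £226. OOP to date £226.
#2 (£3,943): deductible takes £349, £3,594 remains; traveler's 20% is £718.80. Cost to traveler: £1,067.80. OOP to date £1,293.80.
#3 (£9,051): deductible met; 20% of £9,051 = £1,810.20. OOP would hit £3,104 > £2,175, so the cap limits the traveler to £2,175 − £1,293.80 = £881.20.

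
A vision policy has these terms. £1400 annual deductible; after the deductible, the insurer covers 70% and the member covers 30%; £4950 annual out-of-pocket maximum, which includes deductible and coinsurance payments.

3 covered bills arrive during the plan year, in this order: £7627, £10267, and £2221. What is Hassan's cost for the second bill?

£1681.90

#1 (£7627): £1400 to deductible, leaving £6227; member's 30% is £1868.10. Member pays £3268.10; OOP now £3268.10.
#2 (£10267): 30% coinsurance on £10267 = £3080.10. OOP would hit £6348.20 > £4950, so the cap limits the member to £4950 − £3268.10 = £1681.90.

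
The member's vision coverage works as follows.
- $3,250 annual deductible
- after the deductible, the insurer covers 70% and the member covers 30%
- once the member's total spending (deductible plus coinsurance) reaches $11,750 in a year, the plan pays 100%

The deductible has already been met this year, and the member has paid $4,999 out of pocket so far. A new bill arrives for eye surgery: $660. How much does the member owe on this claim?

The deductible is already satisfied, so the full bill goes to coinsurance.
Coinsurance: $660 × 30% = $198.
Year-to-date out-of-pocket becomes $4,999 + $198 = $5,197, still under the $11,750 maximum, so no cap applies.

$198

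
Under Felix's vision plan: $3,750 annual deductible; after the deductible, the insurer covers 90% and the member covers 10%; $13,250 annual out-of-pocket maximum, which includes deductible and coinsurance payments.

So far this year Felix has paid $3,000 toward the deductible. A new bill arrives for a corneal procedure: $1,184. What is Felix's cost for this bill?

Remaining deductible: $3,750 − $3,000 = $750.
That leaves $1,184 − $750 = $434 for coinsurance.
10% of $434 = $43.40 falls to the member.
That puts the member's cost at $750 + $43.40 = $793.40 before any cap.
Cumulative spending $3,000 + $793.40 = $3,793.40 stays under the $13,250 maximum.

$793.40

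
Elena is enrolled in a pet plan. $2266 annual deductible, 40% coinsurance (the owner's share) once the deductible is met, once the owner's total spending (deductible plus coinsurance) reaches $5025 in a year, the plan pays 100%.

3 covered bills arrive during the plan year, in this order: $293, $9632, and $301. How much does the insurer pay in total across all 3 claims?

$5201

Claim 1 — $293: fully absorbed by the deductible. Owner pays $293; OOP now $293. Plan pays $293 − $293 = $0.
Claim 2 — $9632: deductible takes $1973, $7659 remains; 40% of $7659 = $3063.60. Claim cost before the cap: $1973 + $3063.60 = $5036.60. Adding that to $293 gives $5329.60, past the $5025 cap; owner pays only $5025 − $293 = $4732. Insurer: $9632 − $4732 = $4900.
Claim 3 — $301: deductible already satisfied, so owner's share is 40% × $301 = $120.40. Adding that to $5025 gives $5145.40, past the $5025 cap; owner pays only $5025 − $5025 = $0. Insurer: $301 − $0 = $301.
Insurer total: $0 + $4900 + $301 = $5201.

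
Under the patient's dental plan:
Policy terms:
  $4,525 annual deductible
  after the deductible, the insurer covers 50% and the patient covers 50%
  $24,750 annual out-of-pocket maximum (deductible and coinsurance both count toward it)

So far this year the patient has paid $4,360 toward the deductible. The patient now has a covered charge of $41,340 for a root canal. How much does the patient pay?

$4,360 of the $4,525 deductible is already met, leaving $165.
The remaining $41,175 (= $41,340 − $165) moves to coinsurance.
Patient's 50% share of $41,175 is $20,587.50.
So the patient owes $165 + $20,587.50 = $20,752.50 before any cap.
Year-to-date out-of-pocket would reach $4,360 + $20,752.50 = $25,112.50, above the $24,750 maximum, so the patient pays only $24,750 − $4,360 = $20,390.

$20,390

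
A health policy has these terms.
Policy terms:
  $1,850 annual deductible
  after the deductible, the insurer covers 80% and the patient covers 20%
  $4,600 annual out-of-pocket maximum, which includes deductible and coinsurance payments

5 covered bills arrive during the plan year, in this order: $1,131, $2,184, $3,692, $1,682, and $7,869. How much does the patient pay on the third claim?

Bill 1, $1,131: all of it applies to the deductible. Patient owes $1,131 (running OOP $1,131).
Bill 2, $2,184: deductible takes $719, $1,465 remains; patient's 20% is $293. Cost to patient: $1,012. OOP to date $2,143.
Bill 3, $3,692: deductible met; 20% of $3,692 = $738.40. Patient owes $738.40 (running OOP $2,881.40).

$738.40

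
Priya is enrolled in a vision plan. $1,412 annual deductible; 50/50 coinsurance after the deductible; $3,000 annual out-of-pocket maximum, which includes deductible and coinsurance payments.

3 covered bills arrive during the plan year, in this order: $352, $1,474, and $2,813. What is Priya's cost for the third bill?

$1,381

Bill 1, $352: entire amount goes to the deductible. Member pays $352; OOP now $352.
Bill 2, $1,474: $1,060 finishes the deductible; $414 goes to coinsurance; 50% of $414 = $207. Cost to member: $1,267. OOP to date $1,619.
Bill 3, $2,813: deductible already satisfied, so member's share is 50% × $2,813 = $1,406.50. Adding that to $1,619 gives $3,025.50, past the $3,000 cap; member pays only $3,000 − $1,619 = $1,381.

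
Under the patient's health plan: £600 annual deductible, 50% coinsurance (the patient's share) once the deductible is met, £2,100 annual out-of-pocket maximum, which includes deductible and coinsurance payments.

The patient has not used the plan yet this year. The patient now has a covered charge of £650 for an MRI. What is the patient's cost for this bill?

Deductible not yet touched, so the first £600 of the bill goes to the deductible.
That leaves £650 − £600 = £50 for coinsurance.
50% of £50 = £25 falls to the patient.
That puts the patient's cost at £600 + £25 = £625 before any cap.
Total out-of-pocket so far would be £0 + £625 = £625, below the £2,100 cap — no reduction.

£625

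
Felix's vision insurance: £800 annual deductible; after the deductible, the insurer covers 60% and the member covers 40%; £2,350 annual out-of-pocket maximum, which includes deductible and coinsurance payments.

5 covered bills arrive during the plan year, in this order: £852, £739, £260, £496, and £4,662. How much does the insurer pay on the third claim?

Claim 1 — £852: £800 finishes the deductible; £52 goes to coinsurance; coinsurance £52 × 40% = £20.80. Cost to member: £820.80. OOP to date £820.80. Insurer: £852 − £820.80 = £31.20.
Claim 2 — £739: 40% coinsurance on £739 = £295.60. Member owes £295.60 (running OOP £1,116.40). Plan pays £739 − £295.60 = £443.40.
Claim 3 — £260: deductible already satisfied, so member's share is 40% × £260 = £104. Member pays £104; OOP now £1,220.40. Plan pays £260 − £104 = £156.

£156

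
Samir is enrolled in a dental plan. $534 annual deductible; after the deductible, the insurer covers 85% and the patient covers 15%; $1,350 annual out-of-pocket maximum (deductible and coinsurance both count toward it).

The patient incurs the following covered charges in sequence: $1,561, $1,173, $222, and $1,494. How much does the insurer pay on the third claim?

Claim 1 ($1,561): $534 to deductible, leaving $1,027; coinsurance $1,027 × 15% = $154.05. Cost to patient: $688.05. OOP to date $688.05. Insurer: $1,561 − $688.05 = $872.95.
Claim 2 ($1,173): deductible already satisfied, so patient's share is 15% × $1,173 = $175.95. Patient pays $175.95; OOP now $864. Plan pays $1,173 − $175.95 = $997.05.
Claim 3 ($222): deductible met; 15% of $222 = $33.30. Patient pays $33.30; OOP now $897.30. Plan pays $222 − $33.30 = $188.70.

$188.70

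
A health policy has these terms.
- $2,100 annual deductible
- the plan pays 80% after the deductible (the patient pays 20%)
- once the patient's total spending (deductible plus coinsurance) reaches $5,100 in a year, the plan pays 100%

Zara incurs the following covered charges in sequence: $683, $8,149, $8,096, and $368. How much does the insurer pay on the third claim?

$6,476.80

Bill 1, $683: all of it applies to the deductible. Cost to patient: $683. OOP to date $683. Insurer: $683 − $683 = $0.
Bill 2, $8,149: $1,417 to deductible, leaving $6,732; patient's 20% is $1,346.40. Patient owes $2,763.40 (running OOP $3,446.40). Insurer: $8,149 − $2,763.40 = $5,385.60.
Bill 3, $8,096: deductible already satisfied, so patient's share is 20% × $8,096 = $1,619.20. Patient pays $1,619.20; OOP now $5,065.60. Insurer: $8,096 − $1,619.20 = $6,476.80.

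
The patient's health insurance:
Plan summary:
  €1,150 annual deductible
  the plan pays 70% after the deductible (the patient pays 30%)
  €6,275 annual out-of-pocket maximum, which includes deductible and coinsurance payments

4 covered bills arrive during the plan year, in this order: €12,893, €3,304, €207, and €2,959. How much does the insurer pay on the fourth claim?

€2,410.20

#1 (€12,893): €1,150 finishes the deductible; €11,743 goes to coinsurance; patient's 30% is €3,522.90. Patient pays €4,672.90; OOP now €4,672.90. Insurer: €12,893 − €4,672.90 = €8,220.10.
#2 (€3,304): 30% coinsurance on €3,304 = €991.20. Patient pays €991.20; OOP now €5,664.10. Plan pays €3,304 − €991.20 = €2,312.80.
#3 (€207): deductible met; 30% of €207 = €62.10. Patient pays €62.10; OOP now €5,726.20. Insurer: €207 − €62.10 = €144.90.
#4 (€2,959): 30% coinsurance on €2,959 = €887.70. OOP would hit €6,613.90 > €6,275, so the cap limits the patient to €6,275 − €5,726.20 = €548.80. Plan pays €2,959 − €548.80 = €2,410.20.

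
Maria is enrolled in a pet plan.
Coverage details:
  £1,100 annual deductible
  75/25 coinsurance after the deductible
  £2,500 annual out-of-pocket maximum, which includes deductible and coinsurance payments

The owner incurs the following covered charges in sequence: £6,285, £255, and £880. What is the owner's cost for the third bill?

Claim 1 — £6,285: £1,100 finishes the deductible; £5,185 goes to coinsurance; coinsurance £5,185 × 25% = £1,296.25. Owner pays £2,396.25; OOP now £2,396.25.
Claim 2 — £255: 25% coinsurance on £255 = £63.75. Cost to owner: £63.75. OOP to date £2,460.
Claim 3 — £880: deductible met; 25% of £880 = £220. OOP would hit £2,680 > £2,500, so the cap limits the owner to £2,500 − £2,460 = £40.

£40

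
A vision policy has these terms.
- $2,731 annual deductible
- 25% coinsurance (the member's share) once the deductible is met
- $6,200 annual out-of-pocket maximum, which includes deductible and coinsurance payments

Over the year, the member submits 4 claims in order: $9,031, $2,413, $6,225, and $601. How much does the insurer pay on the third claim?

$4,934.25

#1 ($9,031): $2,731 to deductible, leaving $6,300; 25% of $6,300 = $1,575. Cost to member: $4,306. OOP to date $4,306. Insurer: $9,031 − $4,306 = $4,725.
#2 ($2,413): 25% coinsurance on $2,413 = $603.25. Member pays $603.25; OOP now $4,909.25. Insurer: $2,413 − $603.25 = $1,809.75.
#3 ($6,225): deductible already satisfied, so member's share is 25% × $6,225 = $1,556.25. Adding that to $4,909.25 gives $6,465.50, past the $6,200 cap; member pays only $6,200 − $4,909.25 = $1,290.75. Plan pays $6,225 − $1,290.75 = $4,934.25.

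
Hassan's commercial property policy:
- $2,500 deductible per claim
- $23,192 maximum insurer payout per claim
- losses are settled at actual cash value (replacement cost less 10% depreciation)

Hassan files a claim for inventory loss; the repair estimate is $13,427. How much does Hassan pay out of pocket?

Actual cash value after 10% depreciation: $13,427 × 90% = $12,084.30.
Less the $2,500 deductible: $12,084.30 − $2,500 = $9,584.30.
$9,584.30 is within the $23,192 limit, so the insurer pays $9,584.30.
Out of pocket: $13,427 − $9,584.30 = $3,842.70.

$3,842.70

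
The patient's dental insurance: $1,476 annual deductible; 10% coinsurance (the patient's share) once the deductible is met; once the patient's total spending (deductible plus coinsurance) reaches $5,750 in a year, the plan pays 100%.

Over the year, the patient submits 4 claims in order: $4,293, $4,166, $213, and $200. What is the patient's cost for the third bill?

#1 ($4,293): $1,476 to deductible, leaving $2,817; coinsurance $2,817 × 10% = $281.70. Patient owes $1,757.70 (running OOP $1,757.70).
#2 ($4,166): deductible met; 10% of $4,166 = $416.60. Cost to patient: $416.60. OOP to date $2,174.30.
#3 ($213): deductible already satisfied, so patient's share is 10% × $213 = $21.30. Patient owes $21.30 (running OOP $2,195.60).

$21.30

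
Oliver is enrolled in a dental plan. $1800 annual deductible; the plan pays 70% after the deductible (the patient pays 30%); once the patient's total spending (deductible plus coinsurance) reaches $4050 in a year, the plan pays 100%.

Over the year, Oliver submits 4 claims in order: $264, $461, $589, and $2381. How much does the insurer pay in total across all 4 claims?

Claim 1 — $264: entire amount goes to the deductible. Patient owes $264 (running OOP $264). Insurer: $264 − $264 = $0.
Claim 2 — $461: all of it applies to the deductible. Cost to patient: $461. OOP to date $725. Plan pays $461 − $461 = $0.
Claim 3 — $589: entire amount goes to the deductible. Cost to patient: $589. OOP to date $1314. Insurer: $589 − $589 = $0.
Claim 4 — $2381: $486 finishes the deductible; $1895 goes to coinsurance; patient's 30% is $568.50. Patient pays $1054.50; OOP now $2368.50. Plan pays $2381 − $1054.50 = $1326.50.
Insurer total = bills − patient's total = $3695 − $2368.50 = $1326.50.

$1326.50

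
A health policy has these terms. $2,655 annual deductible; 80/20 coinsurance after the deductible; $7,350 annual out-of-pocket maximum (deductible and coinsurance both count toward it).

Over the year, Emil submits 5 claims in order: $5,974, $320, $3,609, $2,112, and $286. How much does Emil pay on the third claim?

Claim 1 ($5,974): $2,655 to deductible, leaving $3,319; 20% of $3,319 = $663.80. Patient owes $3,318.80 (running OOP $3,318.80).
Claim 2 ($320): 20% coinsurance on $320 = $64. Patient owes $64 (running OOP $3,382.80).
Claim 3 ($3,609): 20% coinsurance on $3,609 = $721.80. Cost to patient: $721.80. OOP to date $4,104.60.

$721.80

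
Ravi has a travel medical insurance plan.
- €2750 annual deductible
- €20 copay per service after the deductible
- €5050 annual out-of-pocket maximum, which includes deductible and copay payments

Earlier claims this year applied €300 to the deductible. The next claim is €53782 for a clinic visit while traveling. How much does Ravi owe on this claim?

Deductible still to meet: €2750 − €300 = €2450.
The remaining €51332 (= €53782 − €2450) moves to the copay.
Copay on this service: €20.
Traveler responsibility before any cap: €2450 + €20 = €2470.
Year-to-date out-of-pocket becomes €300 + €2470 = €2770, still under the €5050 maximum, so no cap applies.

€2470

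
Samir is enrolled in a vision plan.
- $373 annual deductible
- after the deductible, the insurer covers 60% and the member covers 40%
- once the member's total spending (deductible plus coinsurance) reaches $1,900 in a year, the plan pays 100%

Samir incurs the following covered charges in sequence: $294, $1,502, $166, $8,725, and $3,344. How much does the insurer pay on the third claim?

$99.60

Claim 1 ($294): all of it applies to the deductible. Member owes $294 (running OOP $294). Insurer: $294 − $294 = $0.
Claim 2 ($1,502): $79 to deductible, leaving $1,423; member's 40% is $569.20. Member owes $648.20 (running OOP $942.20). Plan pays $1,502 − $648.20 = $853.80.
Claim 3 ($166): 40% coinsurance on $166 = $66.40. Member owes $66.40 (running OOP $1,008.60). Plan pays $166 − $66.40 = $99.60.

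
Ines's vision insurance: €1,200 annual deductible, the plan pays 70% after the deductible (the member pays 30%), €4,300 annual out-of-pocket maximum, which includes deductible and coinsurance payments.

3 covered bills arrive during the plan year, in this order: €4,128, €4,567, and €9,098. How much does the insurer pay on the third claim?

Claim 1 (€4,128): €1,200 to deductible, leaving €2,928; 30% of €2,928 = €878.40. Member pays €2,078.40; OOP now €2,078.40. Plan pays €4,128 − €2,078.40 = €2,049.60.
Claim 2 (€4,567): deductible met; 30% of €4,567 = €1,370.10. Cost to member: €1,370.10. OOP to date €3,448.50. Plan pays €4,567 − €1,370.10 = €3,196.90.
Claim 3 (€9,098): deductible met; 30% of €9,098 = €2,729.40. Adding that to €3,448.50 gives €6,177.90, past the €4,300 cap; member pays only €4,300 − €3,448.50 = €851.50. Plan pays €9,098 − €851.50 = €8,246.50.

€8,246.50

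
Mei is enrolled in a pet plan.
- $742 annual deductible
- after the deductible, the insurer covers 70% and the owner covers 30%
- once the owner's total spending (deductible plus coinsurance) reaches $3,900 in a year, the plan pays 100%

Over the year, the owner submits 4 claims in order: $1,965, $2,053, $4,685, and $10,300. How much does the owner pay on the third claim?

Claim 1 ($1,965): $742 to deductible, leaving $1,223; owner's 30% is $366.90. Owner owes $1,108.90 (running OOP $1,108.90).
Claim 2 ($2,053): deductible met; 30% of $2,053 = $615.90. Cost to owner: $615.90. OOP to date $1,724.80.
Claim 3 ($4,685): deductible met; 30% of $4,685 = $1,405.50. Owner owes $1,405.50 (running OOP $3,130.30).

$1,405.50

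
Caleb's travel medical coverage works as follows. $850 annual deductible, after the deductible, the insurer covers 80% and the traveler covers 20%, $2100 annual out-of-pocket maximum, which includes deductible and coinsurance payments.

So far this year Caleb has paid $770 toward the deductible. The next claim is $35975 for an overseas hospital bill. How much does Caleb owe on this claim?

$1330

Deductible still to meet: $850 − $770 = $80.
After the $80 deductible portion, $35975 − $80 = $35895 is subject to coinsurance.
Traveler's 20% share of $35895 is $7179.
That puts the traveler's cost at $80 + $7179 = $7259 before any cap.
That would bring total out-of-pocket to $8029, past the $2100 cap. The traveler is capped at $2100 − $770 = $1330 on this claim.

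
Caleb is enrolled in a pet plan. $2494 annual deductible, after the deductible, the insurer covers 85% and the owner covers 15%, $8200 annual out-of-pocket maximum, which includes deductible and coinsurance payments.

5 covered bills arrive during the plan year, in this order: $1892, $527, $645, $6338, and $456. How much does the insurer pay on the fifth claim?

$387.60

Claim 1 ($1892): all of it applies to the deductible. Owner pays $1892; OOP now $1892. Plan pays $1892 − $1892 = $0.
Claim 2 ($527): fully absorbed by the deductible. Owner owes $527 (running OOP $2419). Plan pays $527 − $527 = $0.
Claim 3 ($645): deductible takes $75, $570 remains; coinsurance $570 × 15% = $85.50. Owner owes $160.50 (running OOP $2579.50). Insurer: $645 − $160.50 = $484.50.
Claim 4 ($6338): deductible met; 15% of $6338 = $950.70. Cost to owner: $950.70. OOP to date $3530.20. Plan pays $6338 − $950.70 = $5387.30.
Claim 5 ($456): deductible met; 15% of $456 = $68.40. Owner owes $68.40 (running OOP $3598.60). Plan pays $456 − $68.40 = $387.60.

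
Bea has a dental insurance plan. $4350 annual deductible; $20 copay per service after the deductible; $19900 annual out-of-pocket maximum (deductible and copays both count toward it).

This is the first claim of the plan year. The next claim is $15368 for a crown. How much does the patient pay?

$4370

The full $4350 deductible is still open; $4350 of this bill applies to it.
After the $4350 deductible portion, $15368 − $4350 = $11018 is subject to the copay.
Copay on this service: $20.
So the patient owes $4350 + $20 = $4370 before any cap.
Total out-of-pocket so far would be $0 + $4370 = $4370, below the $19900 cap — no reduction.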